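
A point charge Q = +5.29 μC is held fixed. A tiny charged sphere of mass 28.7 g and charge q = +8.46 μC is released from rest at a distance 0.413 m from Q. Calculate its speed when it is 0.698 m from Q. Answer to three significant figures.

5.26 m/s

Only the electrostatic force acts, so mechanical energy is conserved: ½mv² = U₁ − U₂ = kQq(1/r₁ − 1/r₂).
U₁ − U₂ = (8.99×10⁹ N·m²/C²)(5.29×10⁻⁶ C)(8.46×10⁻⁶ C)(1/0.413 − 1/0.698) = 0.398 J.
v = √(2·0.398/0.0287) = 5.26 m/s.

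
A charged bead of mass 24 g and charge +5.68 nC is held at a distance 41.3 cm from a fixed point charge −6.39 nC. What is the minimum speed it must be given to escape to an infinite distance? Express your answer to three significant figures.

8.11×10⁻³ m/s

To just escape, total mechanical energy must reach zero at infinity: ½mv²_min + U = 0, so ½mv²_min = −U = |kQq|/r.
|U| = |kQq|/r = (8.99×10⁹ N·m²/C²)(6.39×10⁻⁹)(5.68×10⁻⁹)/(0.413) = 7.90×10⁻⁷ J.
v_min = √(2|U|/m) = √(2·7.90×10⁻⁷/0.0240) = 8.11×10⁻³ m/s.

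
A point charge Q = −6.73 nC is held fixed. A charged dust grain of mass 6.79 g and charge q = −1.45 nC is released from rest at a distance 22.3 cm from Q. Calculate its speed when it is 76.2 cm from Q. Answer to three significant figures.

Only the electrostatic force acts, so mechanical energy is conserved: ½mv² = U₁ − U₂ = kQq(1/r₁ − 1/r₂).
U₁ − U₂ = (8.99×10⁹ N·m²/C²)(-6.73×10⁻⁹ C)(-1.45×10⁻⁹ C)(1/0.223 − 1/0.762) = 2.78×10⁻⁷ J.
v = √(2·2.78×10⁻⁷/6.79×10⁻³) = 9.05×10⁻³ m/s.

9.05×10⁻³ m/s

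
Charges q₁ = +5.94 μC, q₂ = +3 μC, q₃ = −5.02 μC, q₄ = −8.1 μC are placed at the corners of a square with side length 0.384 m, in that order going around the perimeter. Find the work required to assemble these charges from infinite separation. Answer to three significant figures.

-1.01 J

The work to assemble the configuration equals its total potential energy, U = Σ kqᵢqⱼ/rᵢⱼ over all pairs.
The four side pairs have separation 0.384 m and the two diagonal pairs 0.543 m.
Summing all 6 pair terms gives U = -1.01 J.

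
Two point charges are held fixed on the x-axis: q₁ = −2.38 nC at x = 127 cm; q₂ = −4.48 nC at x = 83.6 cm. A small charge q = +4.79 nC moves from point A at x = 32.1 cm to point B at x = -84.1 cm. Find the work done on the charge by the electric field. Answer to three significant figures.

-3.19×10⁻⁷ J

The work done by the electric force is W_field = −ΔU = −q(V_B − V_A) = q(V_A − V_B).
At A: distances to the source charges are 0.949 m, 0.515 m; V_A = Σ kqᵢ/rᵢ = -101 V.
At B: distances to the source charges are 2.11 m, 1.68 m; V_B = Σ kqᵢ/rᵢ = -34.2 V.
ΔV = V_B − V_A = 66.6 V.
W_field = −qΔV = −(4.79×10⁻⁹ C)(66.6 V) = -3.19×10⁻⁷ J.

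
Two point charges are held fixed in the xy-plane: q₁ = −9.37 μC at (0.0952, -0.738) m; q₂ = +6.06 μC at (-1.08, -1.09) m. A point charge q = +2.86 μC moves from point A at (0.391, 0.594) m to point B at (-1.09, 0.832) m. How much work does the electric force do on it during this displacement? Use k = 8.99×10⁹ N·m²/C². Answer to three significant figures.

-0.0655 J

The work done by the electric force is W_field = −ΔU = −q(V_B − V_A) = q(V_A − V_B).
At A: distances to the source charges are 1.36 m, 2.24 m; V_A = Σ kqᵢ/rᵢ = -3.74×10⁴ V.
At B: distances to the source charges are 1.97 m, 1.92 m; V_B = Σ kqᵢ/rᵢ = -1.45×10⁴ V.
ΔV = V_B − V_A = 2.29×10⁴ V.
W_field = −qΔV = −(2.86×10⁻⁶ C)(2.29×10⁴ V) = -0.0655 J.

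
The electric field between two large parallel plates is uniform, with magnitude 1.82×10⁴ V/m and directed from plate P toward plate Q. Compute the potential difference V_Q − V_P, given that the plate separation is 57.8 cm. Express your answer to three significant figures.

-1.05×10⁴ V

In a uniform field, potential decreases in the direction of E: ΔV = −E·d for a displacement d parallel to E.
Going from P to Q is a displacement of 57.8 cm along the field, so V_Q − V_P = −Ed = -1.05×10⁴ V.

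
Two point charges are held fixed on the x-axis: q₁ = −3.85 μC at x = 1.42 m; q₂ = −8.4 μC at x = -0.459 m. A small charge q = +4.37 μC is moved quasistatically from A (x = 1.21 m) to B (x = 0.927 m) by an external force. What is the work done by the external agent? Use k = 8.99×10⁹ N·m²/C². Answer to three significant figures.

0.373 J

For quasistatic motion the external work equals the change in potential energy: W_ext = qΔV = q(V_B − V_A).
At A: distances to the source charges are 0.210 m, 1.67 m; V_A = Σ kqᵢ/rᵢ = -2.10×10⁵ V.
At B: distances to the source charges are 0.493 m, 1.39 m; V_B = Σ kqᵢ/rᵢ = -1.25×10⁵ V.
ΔV = V_B − V_A = 8.54×10⁴ V.
W_ext = qΔV = (4.37×10⁻⁶ C)(8.54×10⁴ V) = 0.373 J.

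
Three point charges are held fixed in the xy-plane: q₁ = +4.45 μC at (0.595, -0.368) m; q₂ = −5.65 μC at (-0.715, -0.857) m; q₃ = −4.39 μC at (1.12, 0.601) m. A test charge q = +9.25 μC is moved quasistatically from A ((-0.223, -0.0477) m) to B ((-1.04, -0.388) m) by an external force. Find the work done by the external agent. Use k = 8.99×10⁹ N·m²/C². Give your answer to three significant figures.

-0.431 J

For quasistatic motion the external work equals the change in potential energy: W_ext = qΔV = q(V_B − V_A).
At A: distances to the source charges are 0.878 m, 0.947 m, 1.49 m; V_A = Σ kqᵢ/rᵢ = -3.46×10⁴ V.
At B: distances to the source charges are 1.64 m, 0.571 m, 2.38 m; V_B = Σ kqᵢ/rᵢ = -8.12×10⁴ V.
ΔV = V_B − V_A = -4.66×10⁴ V.
W_ext = qΔV = (9.25×10⁻⁶ C)(-4.66×10⁴ V) = -0.431 J.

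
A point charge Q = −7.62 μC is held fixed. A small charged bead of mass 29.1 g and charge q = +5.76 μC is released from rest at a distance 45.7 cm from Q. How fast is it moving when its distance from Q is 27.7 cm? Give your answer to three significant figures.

6.21 m/s

Only the electrostatic force acts, so mechanical energy is conserved: ½mv² = U₁ − U₂ = kQq(1/r₁ − 1/r₂).
U₁ − U₂ = (8.99×10⁹ N·m²/C²)(-7.62×10⁻⁶ C)(5.76×10⁻⁶ C)(1/0.457 − 1/0.277) = 0.561 J.
v = √(2·0.561/0.0291) = 6.21 m/s.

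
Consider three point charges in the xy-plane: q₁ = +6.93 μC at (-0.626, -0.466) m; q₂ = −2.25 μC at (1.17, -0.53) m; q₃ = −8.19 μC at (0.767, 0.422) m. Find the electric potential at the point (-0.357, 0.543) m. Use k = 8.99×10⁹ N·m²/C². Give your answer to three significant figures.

-1.63×10⁴ V

The total potential is the scalar sum of each charge's contribution, V = Σ kqᵢ/rᵢ.
Distances from the field point to each charge: r₁ = 1.04 m, r₂ = 1.87 m, r₃ = 1.13 m.
V = k[(6.93×10⁻⁶)/(1.04) + (-2.25×10⁻⁶)/(1.87) + (-8.19×10⁻⁶)/(1.13)] = -1.63×10⁴ V.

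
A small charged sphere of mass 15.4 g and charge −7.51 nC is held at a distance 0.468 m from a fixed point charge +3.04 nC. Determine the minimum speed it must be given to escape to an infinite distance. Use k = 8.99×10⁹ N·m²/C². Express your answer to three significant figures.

To just escape, total mechanical energy must reach zero at infinity: ½mv²_min + U = 0, so ½mv²_min = −U = |kQq|/r.
|U| = |kQq|/r = (8.99×10⁹ N·m²/C²)(3.04×10⁻⁹)(7.51×10⁻⁹)/(0.468) = 4.39×10⁻⁷ J.
v_min = √(2|U|/m) = √(2·4.39×10⁻⁷/0.0154) = 7.55×10⁻³ m/s.

7.55×10⁻³ m/s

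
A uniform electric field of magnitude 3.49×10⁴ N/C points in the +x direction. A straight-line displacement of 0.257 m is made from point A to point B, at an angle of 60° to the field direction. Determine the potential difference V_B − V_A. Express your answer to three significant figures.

Only the component of displacement along E changes the potential: ΔV = −E·d·cosθ.
ΔV = −(3.49×10⁴ V/m)(0.257 m)cos60° = -4480 V.

-4480 V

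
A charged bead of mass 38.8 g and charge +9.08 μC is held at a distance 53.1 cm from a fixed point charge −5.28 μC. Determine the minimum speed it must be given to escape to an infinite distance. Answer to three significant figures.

6.47 m/s

To just escape, total mechanical energy must reach zero at infinity: ½mv²_min + U = 0, so ½mv²_min = −U = |kQq|/r.
|U| = |kQq|/r = (8.99×10⁹ N·m²/C²)(5.28×10⁻⁶)(9.08×10⁻⁶)/(0.531) = 0.812 J.
v_min = √(2|U|/m) = √(2·0.812/0.0388) = 6.47 m/s.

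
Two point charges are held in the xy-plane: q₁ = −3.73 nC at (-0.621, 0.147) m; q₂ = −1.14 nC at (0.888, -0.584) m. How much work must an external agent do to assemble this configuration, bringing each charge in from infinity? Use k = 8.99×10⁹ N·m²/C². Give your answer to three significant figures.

The assembly work is the sum of pairwise potential energies, U = Σ_{i<j} kqᵢqⱼ/rᵢⱼ.
Pair separations: r₁₂ = 1.68 m.
U = (2.28×10⁻⁸) = 2.28×10⁻⁸ J.

2.28×10⁻⁸ J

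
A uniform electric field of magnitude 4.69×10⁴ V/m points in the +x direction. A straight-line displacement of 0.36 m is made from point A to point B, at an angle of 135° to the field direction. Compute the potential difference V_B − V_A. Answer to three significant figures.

Only the component of displacement along E changes the potential: ΔV = −E·d·cosθ.
ΔV = −(4.69×10⁴ V/m)(0.360 m)cos135° = 1.19×10⁴ V.

1.19×10⁴ V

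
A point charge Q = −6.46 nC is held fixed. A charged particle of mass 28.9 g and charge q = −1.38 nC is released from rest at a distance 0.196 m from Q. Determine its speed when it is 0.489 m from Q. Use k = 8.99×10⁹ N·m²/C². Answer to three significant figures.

4.12×10⁻³ m/s

Only the electrostatic force acts, so mechanical energy is conserved: ½mv² = U₁ − U₂ = kQq(1/r₁ − 1/r₂).
U₁ − U₂ = (8.99×10⁹ N·m²/C²)(-6.46×10⁻⁹ C)(-1.38×10⁻⁹ C)(1/0.196 − 1/0.489) = 2.45×10⁻⁷ J.
v = √(2·2.45×10⁻⁷/0.0289) = 4.12×10⁻³ m/s.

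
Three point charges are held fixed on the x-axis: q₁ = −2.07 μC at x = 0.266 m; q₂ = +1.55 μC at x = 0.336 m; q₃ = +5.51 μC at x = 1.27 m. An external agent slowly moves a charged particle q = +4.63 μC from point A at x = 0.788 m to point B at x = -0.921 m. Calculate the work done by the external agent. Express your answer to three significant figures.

-0.370 J

For quasistatic motion the external work equals the change in potential energy: W_ext = qΔV = q(V_B − V_A).
At A: distances to the source charges are 0.522 m, 0.452 m, 0.482 m; V_A = Σ kqᵢ/rᵢ = 9.79×10⁴ V.
At B: distances to the source charges are 1.19 m, 1.26 m, 2.19 m; V_B = Σ kqᵢ/rᵢ = 1.80×10⁴ V.
ΔV = V_B − V_A = -7.99×10⁴ V.
W_ext = qΔV = (4.63×10⁻⁶ C)(-7.99×10⁴ V) = -0.370 J.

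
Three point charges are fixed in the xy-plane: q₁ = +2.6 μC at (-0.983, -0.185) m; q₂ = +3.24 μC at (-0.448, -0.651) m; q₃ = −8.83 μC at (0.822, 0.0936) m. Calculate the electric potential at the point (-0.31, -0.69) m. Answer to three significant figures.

Electric potential is a scalar, so the contributions from each charge add algebraically: V = Σ kqᵢ/rᵢ.
Distances from the field point to each charge: r₁ = 0.841 m, r₂ = 0.143 m, r₃ = 1.38 m.
V = k[(2.60×10⁻⁶)/(0.841) + (3.24×10⁻⁶)/(0.143) + (-8.83×10⁻⁶)/(1.38)] = 1.73×10⁵ V.

1.73×10⁵ V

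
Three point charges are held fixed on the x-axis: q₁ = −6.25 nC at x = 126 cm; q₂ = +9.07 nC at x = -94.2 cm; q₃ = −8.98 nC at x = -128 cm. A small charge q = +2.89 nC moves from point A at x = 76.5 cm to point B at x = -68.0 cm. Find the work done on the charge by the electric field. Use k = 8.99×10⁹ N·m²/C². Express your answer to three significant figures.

-7.31×10⁻⁷ J

The work done by the electric force is W_field = −ΔU = −q(V_B − V_A) = q(V_A − V_B).
At A: distances to the source charges are 0.495 m, 1.71 m, 2.04 m; V_A = Σ kqᵢ/rᵢ = -105 V.
At B: distances to the source charges are 1.94 m, 0.262 m, 0.600 m; V_B = Σ kqᵢ/rᵢ = 148 V.
ΔV = V_B − V_A = 253 V.
W_field = −qΔV = −(2.89×10⁻⁹ C)(253 V) = -7.31×10⁻⁷ J.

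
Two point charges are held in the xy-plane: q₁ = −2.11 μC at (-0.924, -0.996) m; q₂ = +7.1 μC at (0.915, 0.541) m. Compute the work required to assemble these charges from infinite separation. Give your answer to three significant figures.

-0.0562 J

The assembly work is the sum of pairwise potential energies, U = Σ_{i<j} kqᵢqⱼ/rᵢⱼ.
Pair separations: r₁₂ = 2.40 m.
U = (-0.0562) = -0.0562 J.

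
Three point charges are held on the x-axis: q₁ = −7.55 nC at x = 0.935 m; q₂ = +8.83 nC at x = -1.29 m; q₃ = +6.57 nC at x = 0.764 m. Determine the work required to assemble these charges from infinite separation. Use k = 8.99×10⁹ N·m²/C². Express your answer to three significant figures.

The work to assemble the configuration equals its total potential energy, U = Σ kqᵢqⱼ/rᵢⱼ over all pairs.
Pair separations: r₁₂ = 2.23 m, r₁₃ = 0.171 m, r₂₃ = 2.05 m.
U = (-2.69×10⁻⁷) + (-2.61×10⁻⁶) + (2.54×10⁻⁷) = -2.62×10⁻⁶ J.

-2.62×10⁻⁶ J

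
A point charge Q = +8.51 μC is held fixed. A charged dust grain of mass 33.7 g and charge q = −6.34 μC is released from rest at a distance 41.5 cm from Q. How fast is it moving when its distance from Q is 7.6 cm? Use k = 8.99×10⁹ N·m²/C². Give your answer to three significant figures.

17.6 m/s

Only the electrostatic force acts, so mechanical energy is conserved: ½mv² = U₁ − U₂ = kQq(1/r₁ − 1/r₂).
U₁ − U₂ = (8.99×10⁹ N·m²/C²)(8.51×10⁻⁶ C)(-6.34×10⁻⁶ C)(1/0.415 − 1/0.0760) = 5.21 J.
v = √(2·5.21/0.0337) = 17.6 m/s.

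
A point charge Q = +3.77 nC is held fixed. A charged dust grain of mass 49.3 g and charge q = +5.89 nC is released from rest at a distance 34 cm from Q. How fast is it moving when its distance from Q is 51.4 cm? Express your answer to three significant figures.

2.84×10⁻³ m/s

Only the electrostatic force acts, so mechanical energy is conserved: ½mv² = U₁ − U₂ = kQq(1/r₁ − 1/r₂).
U₁ − U₂ = (8.99×10⁹ N·m²/C²)(3.77×10⁻⁹ C)(5.89×10⁻⁹ C)(1/0.340 − 1/0.514) = 1.99×10⁻⁷ J.
v = √(2·1.99×10⁻⁷/0.0493) = 2.84×10⁻³ m/s.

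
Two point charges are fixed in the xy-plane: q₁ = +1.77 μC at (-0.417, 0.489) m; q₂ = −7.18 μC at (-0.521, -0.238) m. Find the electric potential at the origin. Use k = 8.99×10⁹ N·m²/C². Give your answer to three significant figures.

The total potential is the scalar sum of each charge's contribution, V = Σ kqᵢ/rᵢ.
Distances from the field point to each charge: r₁ = 0.643 m, r₂ = 0.573 m.
V = k[(1.77×10⁻⁶)/(0.643) + (-7.18×10⁻⁶)/(0.573)] = -8.79×10⁴ V.

-8.79×10⁴ V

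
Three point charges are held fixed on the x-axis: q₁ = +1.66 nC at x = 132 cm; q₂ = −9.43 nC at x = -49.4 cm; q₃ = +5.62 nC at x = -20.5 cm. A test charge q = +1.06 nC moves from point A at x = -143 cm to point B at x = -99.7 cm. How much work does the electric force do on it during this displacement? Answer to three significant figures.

5.77×10⁻⁸ J

The work done by the electric force is W_field = −ΔU = −q(V_B − V_A) = q(V_A − V_B).
At A: distances to the source charges are 2.75 m, 0.936 m, 1.22 m; V_A = Σ kqᵢ/rᵢ = -43.9 V.
At B: distances to the source charges are 2.32 m, 0.503 m, 0.792 m; V_B = Σ kqᵢ/rᵢ = -98.3 V.
ΔV = V_B − V_A = -54.4 V.
W_field = −qΔV = −(1.06×10⁻⁹ C)(-54.4 V) = 5.77×10⁻⁸ J.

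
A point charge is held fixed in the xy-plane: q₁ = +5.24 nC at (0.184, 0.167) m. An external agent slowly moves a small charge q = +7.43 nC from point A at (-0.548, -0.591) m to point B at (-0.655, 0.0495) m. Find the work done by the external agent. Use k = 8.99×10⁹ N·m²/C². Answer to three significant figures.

8.10×10⁻⁸ J

For quasistatic motion the external work equals the change in potential energy: W_ext = qΔV = q(V_B − V_A).
At A: distance to the source charge is 1.05 m; V_A = kq₁/r = 44.7 V.
At B: distance to the source charge is 0.847 m; V_B = kq₁/r = 55.6 V.
ΔV = V_B − V_A = 10.9 V.
W_ext = qΔV = (7.43×10⁻⁹ C)(10.9 V) = 8.10×10⁻⁸ J.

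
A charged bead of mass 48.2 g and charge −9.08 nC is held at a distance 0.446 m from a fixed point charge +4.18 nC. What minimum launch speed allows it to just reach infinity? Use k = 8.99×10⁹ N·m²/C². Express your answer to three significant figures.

5.63×10⁻³ m/s

To just escape, total mechanical energy must reach zero at infinity: ½mv²_min + U = 0, so ½mv²_min = −U = |kQq|/r.
|U| = |kQq|/r = (8.99×10⁹ N·m²/C²)(4.18×10⁻⁹)(9.08×10⁻⁹)/(0.446) = 7.65×10⁻⁷ J.
v_min = √(2|U|/m) = √(2·7.65×10⁻⁷/0.0482) = 5.63×10⁻³ m/s.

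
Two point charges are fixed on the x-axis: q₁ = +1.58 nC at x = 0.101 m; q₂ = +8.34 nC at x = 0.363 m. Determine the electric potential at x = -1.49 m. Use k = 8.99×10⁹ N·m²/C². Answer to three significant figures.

49.4 V

Electric potential is a scalar, so the contributions from each charge add algebraically: V = Σ kqᵢ/rᵢ.
Distances from the field point to each charge: r₁ = 1.59 m, r₂ = 1.85 m.
V = k[(1.58×10⁻⁹)/(1.59) + (8.34×10⁻⁹)/(1.85)] = 49.4 V.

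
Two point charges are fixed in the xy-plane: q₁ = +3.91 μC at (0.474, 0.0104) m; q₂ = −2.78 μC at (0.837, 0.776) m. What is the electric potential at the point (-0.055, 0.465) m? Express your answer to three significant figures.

Electric potential is a scalar, so the contributions from each charge add algebraically: V = Σ kqᵢ/rᵢ.
Distances from the field point to each charge: r₁ = 0.697 m, r₂ = 0.945 m.
V = k[(3.91×10⁻⁶)/(0.697) + (-2.78×10⁻⁶)/(0.945)] = 2.39×10⁴ V.

2.39×10⁴ V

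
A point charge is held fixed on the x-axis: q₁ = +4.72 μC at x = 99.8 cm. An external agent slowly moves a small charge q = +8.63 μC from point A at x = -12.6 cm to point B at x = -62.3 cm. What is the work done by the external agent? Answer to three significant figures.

-0.0999 J

For quasistatic motion the external work equals the change in potential energy: W_ext = qΔV = q(V_B − V_A).
At A: distance to the source charge is 1.12 m; V_A = kq₁/r = 3.78×10⁴ V.
At B: distance to the source charge is 1.62 m; V_B = kq₁/r = 2.62×10⁴ V.
ΔV = V_B − V_A = -1.16×10⁴ V.
W_ext = qΔV = (8.63×10⁻⁶ C)(-1.16×10⁴ V) = -0.0999 J.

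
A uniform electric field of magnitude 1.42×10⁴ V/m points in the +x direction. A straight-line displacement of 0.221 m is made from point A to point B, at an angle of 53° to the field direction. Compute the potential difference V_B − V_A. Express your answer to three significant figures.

Only the component of displacement along E changes the potential: ΔV = −E·d·cosθ.
ΔV = −(1.42×10⁴ V/m)(0.221 m)cos53° = -1890 V.

-1890 V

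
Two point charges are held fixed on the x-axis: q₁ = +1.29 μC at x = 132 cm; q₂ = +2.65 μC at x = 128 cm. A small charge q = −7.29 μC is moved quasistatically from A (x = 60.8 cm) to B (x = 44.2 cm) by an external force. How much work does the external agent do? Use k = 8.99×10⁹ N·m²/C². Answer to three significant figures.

For quasistatic motion the external work equals the change in potential energy: W_ext = qΔV = q(V_B − V_A).
At A: distances to the source charges are 0.712 m, 0.672 m; V_A = Σ kqᵢ/rᵢ = 5.17×10⁴ V.
At B: distances to the source charges are 0.878 m, 0.838 m; V_B = Σ kqᵢ/rᵢ = 4.16×10⁴ V.
ΔV = V_B − V_A = -1.01×10⁴ V.
W_ext = qΔV = (-7.29×10⁻⁶ C)(-1.01×10⁴ V) = 0.0736 J.

0.0736 J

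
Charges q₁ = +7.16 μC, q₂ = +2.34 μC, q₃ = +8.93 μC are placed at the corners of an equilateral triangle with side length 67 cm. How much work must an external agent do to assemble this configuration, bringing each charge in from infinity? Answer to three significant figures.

1.36 J

The assembly work is the sum of pairwise potential energies, U = Σ_{i<j} kqᵢqⱼ/rᵢⱼ.
All three pair separations equal the side length, 0.670 m.
U = (0.225) + (0.858) + (0.280) = 1.36 J.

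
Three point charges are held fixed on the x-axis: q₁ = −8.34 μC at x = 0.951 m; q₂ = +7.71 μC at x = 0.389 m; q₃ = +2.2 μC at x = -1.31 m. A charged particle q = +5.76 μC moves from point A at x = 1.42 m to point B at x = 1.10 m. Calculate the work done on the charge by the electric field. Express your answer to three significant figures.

1.80 J

The work done by the electric force is W_field = −ΔU = −q(V_B − V_A) = q(V_A − V_B).
At A: distances to the source charges are 0.469 m, 1.03 m, 2.73 m; V_A = Σ kqᵢ/rᵢ = -8.54×10⁴ V.
At B: distances to the source charges are 0.149 m, 0.711 m, 2.41 m; V_B = Σ kqᵢ/rᵢ = -3.98×10⁵ V.
ΔV = V_B − V_A = -3.12×10⁵ V.
W_field = −qΔV = −(5.76×10⁻⁶ C)(-3.12×10⁵ V) = 1.80 J.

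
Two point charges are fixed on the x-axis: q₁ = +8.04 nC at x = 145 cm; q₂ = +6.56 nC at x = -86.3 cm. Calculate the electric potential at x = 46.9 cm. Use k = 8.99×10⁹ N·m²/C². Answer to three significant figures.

118 V

The total potential is the scalar sum of each charge's contribution, V = Σ kqᵢ/rᵢ.
Distances from the field point to each charge: r₁ = 0.981 m, r₂ = 1.33 m.
V = k[(8.04×10⁻⁹)/(0.981) + (6.56×10⁻⁹)/(1.33)] = 118 V.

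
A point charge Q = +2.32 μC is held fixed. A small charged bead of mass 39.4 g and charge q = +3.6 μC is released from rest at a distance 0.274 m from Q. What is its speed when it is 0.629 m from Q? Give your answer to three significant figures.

2.80 m/s

Only the electrostatic force acts, so mechanical energy is conserved: ½mv² = U₁ − U₂ = kQq(1/r₁ − 1/r₂).
U₁ − U₂ = (8.99×10⁹ N·m²/C²)(2.32×10⁻⁶ C)(3.60×10⁻⁶ C)(1/0.274 − 1/0.629) = 0.155 J.
v = √(2·0.155/0.0394) = 2.80 m/s.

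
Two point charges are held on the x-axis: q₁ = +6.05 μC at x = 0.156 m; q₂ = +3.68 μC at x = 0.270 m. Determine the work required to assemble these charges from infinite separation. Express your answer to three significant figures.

The work to assemble the configuration equals its total potential energy, U = Σ kqᵢqⱼ/rᵢⱼ over all pairs.
Pair separations: r₁₂ = 0.114 m.
U = (1.76) = 1.76 J.

1.76 J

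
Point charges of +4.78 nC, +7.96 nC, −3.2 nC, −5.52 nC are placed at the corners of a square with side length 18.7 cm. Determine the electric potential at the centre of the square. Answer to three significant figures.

273 V

The total potential is the scalar sum of each charge's contribution, V = Σ kqᵢ/rᵢ.
The distance from each corner to the centre is a√2/2 = 0.132 m.
V = k[(4.78×10⁻⁹)/(0.132) + (7.96×10⁻⁹)/(0.132) + (-3.20×10⁻⁹)/(0.132) + (-5.52×10⁻⁹)/(0.132)] = 273 V.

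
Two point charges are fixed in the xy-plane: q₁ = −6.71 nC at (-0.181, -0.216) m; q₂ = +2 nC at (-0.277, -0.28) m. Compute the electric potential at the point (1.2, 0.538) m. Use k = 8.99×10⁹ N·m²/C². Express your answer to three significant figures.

The total potential is the scalar sum of each charge's contribution, V = Σ kqᵢ/rᵢ.
Distances from the field point to each charge: r₁ = 1.57 m, r₂ = 1.69 m.
V = k[(-6.71×10⁻⁹)/(1.57) + (2.00×10⁻⁹)/(1.69)] = -27.7 V.

-27.7 V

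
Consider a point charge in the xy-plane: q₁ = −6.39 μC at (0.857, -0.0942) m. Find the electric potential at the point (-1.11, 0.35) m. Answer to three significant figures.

-2.85×10⁴ V

Electric potential is a scalar, so the contributions from each charge add algebraically: V = Σ kqᵢ/rᵢ.
Distances from the field point to each charge: r₁ = 2.02 m.
V = k[(-6.39×10⁻⁶)/(2.02)] = -2.85×10⁴ V.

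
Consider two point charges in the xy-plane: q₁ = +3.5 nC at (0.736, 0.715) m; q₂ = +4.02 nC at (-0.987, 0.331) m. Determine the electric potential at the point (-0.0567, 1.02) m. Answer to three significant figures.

Electric potential is a scalar, so the contributions from each charge add algebraically: V = Σ kqᵢ/rᵢ.
Distances from the field point to each charge: r₁ = 0.849 m, r₂ = 1.16 m.
V = k[(3.50×10⁻⁹)/(0.849) + (4.02×10⁻⁹)/(1.16)] = 68.3 V.

68.3 V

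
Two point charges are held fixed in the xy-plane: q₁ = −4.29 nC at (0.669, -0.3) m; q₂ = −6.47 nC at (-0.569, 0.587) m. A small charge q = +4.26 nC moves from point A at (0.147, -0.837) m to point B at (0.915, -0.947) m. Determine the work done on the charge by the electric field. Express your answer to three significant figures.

The work done by the electric force is W_field = −ΔU = −q(V_B − V_A) = q(V_A − V_B).
At A: distances to the source charges are 0.749 m, 1.59 m; V_A = Σ kqᵢ/rᵢ = -88.0 V.
At B: distances to the source charges are 0.692 m, 2.13 m; V_B = Σ kqᵢ/rᵢ = -83.0 V.
ΔV = V_B − V_A = 5.02 V.
W_field = −qΔV = −(4.26×10⁻⁹ C)(5.02 V) = -2.14×10⁻⁸ J.

-2.14×10⁻⁸ J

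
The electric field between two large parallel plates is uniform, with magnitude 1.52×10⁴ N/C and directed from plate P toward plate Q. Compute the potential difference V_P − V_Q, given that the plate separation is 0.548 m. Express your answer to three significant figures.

8330 V

In a uniform field, potential decreases in the direction of E: ΔV = −E·d for a displacement d parallel to E.
Going from Q to P is a displacement of 0.548 m opposite to the field, so V_P − V_Q = +Ed = 8330 V.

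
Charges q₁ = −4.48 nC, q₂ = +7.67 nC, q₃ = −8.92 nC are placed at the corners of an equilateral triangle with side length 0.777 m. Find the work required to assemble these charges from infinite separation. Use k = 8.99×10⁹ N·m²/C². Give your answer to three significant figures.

-7.27×10⁻⁷ J

The assembly work is the sum of pairwise potential energies, U = Σ_{i<j} kqᵢqⱼ/rᵢⱼ.
All three pair separations equal the side length, 0.777 m.
U = (-3.98×10⁻⁷) + (4.62×10⁻⁷) + (-7.92×10⁻⁷) = -7.27×10⁻⁷ J.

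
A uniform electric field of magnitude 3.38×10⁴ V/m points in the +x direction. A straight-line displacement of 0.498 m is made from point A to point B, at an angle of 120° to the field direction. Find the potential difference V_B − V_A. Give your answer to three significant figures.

8420 V

Only the component of displacement along E changes the potential: ΔV = −E·d·cosθ.
ΔV = −(3.38×10⁴ V/m)(0.498 m)cos120° = 8420 V.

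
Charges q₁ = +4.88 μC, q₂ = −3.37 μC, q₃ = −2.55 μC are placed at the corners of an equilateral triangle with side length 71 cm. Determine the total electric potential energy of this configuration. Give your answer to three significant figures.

-0.257 J

The work to assemble the configuration equals its total potential energy, U = Σ kqᵢqⱼ/rᵢⱼ over all pairs.
All three pair separations equal the side length, 0.710 m.
U = (-0.208) + (-0.158) + (0.109) = -0.257 J.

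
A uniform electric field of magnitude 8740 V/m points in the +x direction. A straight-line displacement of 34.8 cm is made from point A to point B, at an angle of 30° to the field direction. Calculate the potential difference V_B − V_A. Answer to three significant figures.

-2630 V

Only the component of displacement along E changes the potential: ΔV = −E·d·cosθ.
ΔV = −(8740 V/m)(0.348 m)cos30° = -2630 V.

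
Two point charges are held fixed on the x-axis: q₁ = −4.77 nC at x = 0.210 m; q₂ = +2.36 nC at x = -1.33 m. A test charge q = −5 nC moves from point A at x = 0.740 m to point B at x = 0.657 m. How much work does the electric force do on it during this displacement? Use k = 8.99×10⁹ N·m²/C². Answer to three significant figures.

-7.30×10⁻⁸ J

The work done by the electric force is W_field = −ΔU = −q(V_B − V_A) = q(V_A − V_B).
At A: distances to the source charges are 0.530 m, 2.07 m; V_A = Σ kqᵢ/rᵢ = -70.7 V.
At B: distances to the source charges are 0.447 m, 1.99 m; V_B = Σ kqᵢ/rᵢ = -85.3 V.
ΔV = V_B − V_A = -14.6 V.
W_field = −qΔV = −(-5.00×10⁻⁹ C)(-14.6 V) = -7.30×10⁻⁸ J.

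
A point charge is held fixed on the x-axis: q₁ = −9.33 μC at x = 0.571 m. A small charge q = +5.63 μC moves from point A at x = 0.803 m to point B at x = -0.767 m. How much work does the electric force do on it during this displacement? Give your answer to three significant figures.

The work done by the electric force is W_field = −ΔU = −q(V_B − V_A) = q(V_A − V_B).
At A: distance to the source charge is 0.232 m; V_A = kq₁/r = -3.62×10⁵ V.
At B: distance to the source charge is 1.34 m; V_B = kq₁/r = -6.27×10⁴ V.
ΔV = V_B − V_A = 2.99×10⁵ V.
W_field = −qΔV = −(5.63×10⁻⁶ C)(2.99×10⁵ V) = -1.68 J.

-1.68 J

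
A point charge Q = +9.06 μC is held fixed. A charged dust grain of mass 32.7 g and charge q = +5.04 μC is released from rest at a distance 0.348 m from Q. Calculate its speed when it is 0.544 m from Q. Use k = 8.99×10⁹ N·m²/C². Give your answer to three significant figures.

Only the electrostatic force acts, so mechanical energy is conserved: ½mv² = U₁ − U₂ = kQq(1/r₁ − 1/r₂).
U₁ − U₂ = (8.99×10⁹ N·m²/C²)(9.06×10⁻⁶ C)(5.04×10⁻⁶ C)(1/0.348 − 1/0.544) = 0.425 J.
v = √(2·0.425/0.0327) = 5.10 m/s.

5.10 m/s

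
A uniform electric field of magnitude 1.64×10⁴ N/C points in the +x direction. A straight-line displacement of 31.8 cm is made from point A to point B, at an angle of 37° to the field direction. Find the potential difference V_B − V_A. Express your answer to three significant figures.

-4170 V

Only the component of displacement along E changes the potential: ΔV = −E·d·cosθ.
ΔV = −(1.64×10⁴ V/m)(0.318 m)cos37° = -4170 V.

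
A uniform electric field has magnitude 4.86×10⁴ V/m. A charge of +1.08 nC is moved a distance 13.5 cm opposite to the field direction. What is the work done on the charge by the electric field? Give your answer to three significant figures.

-7.09×10⁻⁶ J

The potential change for a displacement 13.5 cm opposite to the field direction is ΔV = +Ed = 6560 V.
W_field = −qΔV = -7.09×10⁻⁶ J.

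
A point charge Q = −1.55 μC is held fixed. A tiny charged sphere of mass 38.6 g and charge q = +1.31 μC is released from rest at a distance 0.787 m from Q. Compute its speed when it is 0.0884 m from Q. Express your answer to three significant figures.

3.08 m/s

Only the electrostatic force acts, so mechanical energy is conserved: ½mv² = U₁ − U₂ = kQq(1/r₁ − 1/r₂).
U₁ − U₂ = (8.99×10⁹ N·m²/C²)(-1.55×10⁻⁶ C)(1.31×10⁻⁶ C)(1/0.787 − 1/0.0884) = 0.183 J.
v = √(2·0.183/0.0386) = 3.08 m/s.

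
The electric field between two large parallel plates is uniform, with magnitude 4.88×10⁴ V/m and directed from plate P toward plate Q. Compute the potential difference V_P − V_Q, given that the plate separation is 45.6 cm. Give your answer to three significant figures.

In a uniform field, potential decreases in the direction of E: ΔV = −E·d for a displacement d parallel to E.
Going from Q to P is a displacement of 45.6 cm opposite to the field, so V_P − V_Q = +Ed = 2.23×10⁴ V.

2.23×10⁴ V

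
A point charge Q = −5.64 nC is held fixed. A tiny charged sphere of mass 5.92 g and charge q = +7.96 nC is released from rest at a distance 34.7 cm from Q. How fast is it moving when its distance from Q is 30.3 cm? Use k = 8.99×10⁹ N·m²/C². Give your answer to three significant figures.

7.55×10⁻³ m/s

Only the electrostatic force acts, so mechanical energy is conserved: ½mv² = U₁ − U₂ = kQq(1/r₁ − 1/r₂).
U₁ − U₂ = (8.99×10⁹ N·m²/C²)(-5.64×10⁻⁹ C)(7.96×10⁻⁹ C)(1/0.347 − 1/0.303) = 1.69×10⁻⁷ J.
v = √(2·1.69×10⁻⁷/5.92×10⁻³) = 7.55×10⁻³ m/s.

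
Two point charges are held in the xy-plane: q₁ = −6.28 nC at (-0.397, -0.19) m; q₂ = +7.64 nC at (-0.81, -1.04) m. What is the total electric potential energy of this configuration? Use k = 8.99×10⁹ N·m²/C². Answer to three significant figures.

-4.56×10⁻⁷ J

The work to assemble the configuration equals its total potential energy, U = Σ kqᵢqⱼ/rᵢⱼ over all pairs.
Pair separations: r₁₂ = 0.945 m.
U = (-4.56×10⁻⁷) = -4.56×10⁻⁷ J.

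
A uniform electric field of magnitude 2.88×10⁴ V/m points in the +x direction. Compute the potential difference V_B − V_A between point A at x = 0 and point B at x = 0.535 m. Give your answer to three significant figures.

In a uniform field, potential decreases in the direction of E: V_B − V_A = −E·Δx.
V_B − V_A = −(2.88×10⁴ V/m)(0.535 m) = -1.54×10⁴ V.

-1.54×10⁴ V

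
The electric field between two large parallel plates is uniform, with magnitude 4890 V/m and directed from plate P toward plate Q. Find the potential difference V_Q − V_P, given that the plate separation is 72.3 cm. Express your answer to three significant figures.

In a uniform field, potential decreases in the direction of E: ΔV = −E·d for a displacement d parallel to E.
Going from P to Q is a displacement of 72.3 cm along the field, so V_Q − V_P = −Ed = -3540 V.

-3540 V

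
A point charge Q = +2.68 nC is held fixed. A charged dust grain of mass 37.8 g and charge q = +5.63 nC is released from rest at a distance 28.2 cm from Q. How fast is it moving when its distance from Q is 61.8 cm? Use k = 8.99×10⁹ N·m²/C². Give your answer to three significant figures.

Only the electrostatic force acts, so mechanical energy is conserved: ½mv² = U₁ − U₂ = kQq(1/r₁ − 1/r₂).
U₁ − U₂ = (8.99×10⁹ N·m²/C²)(2.68×10⁻⁹ C)(5.63×10⁻⁹ C)(1/0.282 − 1/0.618) = 2.62×10⁻⁷ J.
v = √(2·2.62×10⁻⁷/0.0378) = 3.72×10⁻³ m/s.

3.72×10⁻³ m/s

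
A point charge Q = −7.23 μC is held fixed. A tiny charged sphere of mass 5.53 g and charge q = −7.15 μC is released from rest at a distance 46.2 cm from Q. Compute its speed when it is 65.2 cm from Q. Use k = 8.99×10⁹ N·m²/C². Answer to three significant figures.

Only the electrostatic force acts, so mechanical energy is conserved: ½mv² = U₁ − U₂ = kQq(1/r₁ − 1/r₂).
U₁ − U₂ = (8.99×10⁹ N·m²/C²)(-7.23×10⁻⁶ C)(-7.15×10⁻⁶ C)(1/0.462 − 1/0.652) = 0.293 J.
v = √(2·0.293/5.53×10⁻³) = 10.3 m/s.

10.3 m/s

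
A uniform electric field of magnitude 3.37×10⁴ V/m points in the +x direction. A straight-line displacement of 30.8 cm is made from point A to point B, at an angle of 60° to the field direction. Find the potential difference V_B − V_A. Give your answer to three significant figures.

-5190 V

Only the component of displacement along E changes the potential: ΔV = −E·d·cosθ.
ΔV = −(3.37×10⁴ V/m)(0.308 m)cos60° = -5190 V.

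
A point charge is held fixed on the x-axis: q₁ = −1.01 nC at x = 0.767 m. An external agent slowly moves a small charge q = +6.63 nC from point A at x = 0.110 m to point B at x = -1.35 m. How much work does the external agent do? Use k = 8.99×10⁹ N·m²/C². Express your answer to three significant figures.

For quasistatic motion the external work equals the change in potential energy: W_ext = qΔV = q(V_B − V_A).
At A: distance to the source charge is 0.657 m; V_A = kq₁/r = -13.8 V.
At B: distance to the source charge is 2.12 m; V_B = kq₁/r = -4.29 V.
ΔV = V_B − V_A = 9.53 V.
W_ext = qΔV = (6.63×10⁻⁹ C)(9.53 V) = 6.32×10⁻⁸ J.

6.32×10⁻⁸ J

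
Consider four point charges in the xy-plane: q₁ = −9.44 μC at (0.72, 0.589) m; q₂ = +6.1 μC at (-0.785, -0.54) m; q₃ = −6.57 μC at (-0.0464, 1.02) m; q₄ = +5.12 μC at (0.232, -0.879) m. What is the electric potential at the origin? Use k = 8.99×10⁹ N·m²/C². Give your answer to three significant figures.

-4.09×10⁴ V

The total potential is the scalar sum of each charge's contribution, V = Σ kqᵢ/rᵢ.
Distances from the field point to each charge: r₁ = 0.930 m, r₂ = 0.953 m, r₃ = 1.02 m, r₄ = 0.909 m.
V = k[(-9.44×10⁻⁶)/(0.930) + (6.10×10⁻⁶)/(0.953) + (-6.57×10⁻⁶)/(1.02) + (5.12×10⁻⁶)/(0.909)] = -4.09×10⁴ V.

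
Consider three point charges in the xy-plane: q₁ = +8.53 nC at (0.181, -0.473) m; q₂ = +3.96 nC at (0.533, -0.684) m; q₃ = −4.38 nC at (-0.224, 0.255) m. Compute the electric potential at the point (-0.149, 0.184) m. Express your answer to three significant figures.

-245 V

Electric potential is a scalar, so the contributions from each charge add algebraically: V = Σ kqᵢ/rᵢ.
Distances from the field point to each charge: r₁ = 0.735 m, r₂ = 1.10 m, r₃ = 0.103 m.
V = k[(8.53×10⁻⁹)/(0.735) + (3.96×10⁻⁹)/(1.10) + (-4.38×10⁻⁹)/(0.103)] = -245 V.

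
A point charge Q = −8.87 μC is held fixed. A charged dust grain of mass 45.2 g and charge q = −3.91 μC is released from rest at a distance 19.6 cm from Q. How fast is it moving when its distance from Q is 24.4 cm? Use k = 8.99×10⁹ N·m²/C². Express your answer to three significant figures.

3.72 m/s

Only the electrostatic force acts, so mechanical energy is conserved: ½mv² = U₁ − U₂ = kQq(1/r₁ − 1/r₂).
U₁ − U₂ = (8.99×10⁹ N·m²/C²)(-8.87×10⁻⁶ C)(-3.91×10⁻⁶ C)(1/0.196 − 1/0.244) = 0.313 J.
v = √(2·0.313/0.0452) = 3.72 m/s.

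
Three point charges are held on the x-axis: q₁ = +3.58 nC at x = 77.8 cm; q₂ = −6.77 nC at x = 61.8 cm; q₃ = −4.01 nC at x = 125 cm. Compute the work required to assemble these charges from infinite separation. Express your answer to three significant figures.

The work to assemble the configuration equals its total potential energy, U = Σ kqᵢqⱼ/rᵢⱼ over all pairs.
Pair separations: r₁₂ = 0.160 m, r₁₃ = 0.472 m, r₂₃ = 0.632 m.
U = (-1.36×10⁻⁶) + (-2.73×10⁻⁷) + (3.86×10⁻⁷) = -1.25×10⁻⁶ J.

-1.25×10⁻⁶ J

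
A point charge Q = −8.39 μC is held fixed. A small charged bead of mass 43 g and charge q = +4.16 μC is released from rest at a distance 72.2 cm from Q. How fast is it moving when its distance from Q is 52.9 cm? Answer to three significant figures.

2.72 m/s

Only the electrostatic force acts, so mechanical energy is conserved: ½mv² = U₁ − U₂ = kQq(1/r₁ − 1/r₂).
U₁ − U₂ = (8.99×10⁹ N·m²/C²)(-8.39×10⁻⁶ C)(4.16×10⁻⁶ C)(1/0.722 − 1/0.529) = 0.159 J.
v = √(2·0.159/0.0430) = 2.72 m/s.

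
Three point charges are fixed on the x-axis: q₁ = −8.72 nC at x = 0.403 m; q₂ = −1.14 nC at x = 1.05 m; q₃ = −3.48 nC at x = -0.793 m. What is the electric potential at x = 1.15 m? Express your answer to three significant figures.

-224 V

Electric potential is a scalar, so the contributions from each charge add algebraically: V = Σ kqᵢ/rᵢ.
Distances from the field point to each charge: r₁ = 0.747 m, r₂ = 0.100 m, r₃ = 1.94 m.
V = k[(-8.72×10⁻⁹)/(0.747) + (-1.14×10⁻⁹)/(0.100) + (-3.48×10⁻⁹)/(1.94)] = -224 V.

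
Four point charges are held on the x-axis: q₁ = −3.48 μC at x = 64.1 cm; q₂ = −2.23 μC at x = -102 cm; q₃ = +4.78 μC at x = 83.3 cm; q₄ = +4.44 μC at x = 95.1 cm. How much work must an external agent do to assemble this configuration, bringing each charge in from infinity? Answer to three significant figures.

The work to assemble the configuration equals its total potential energy, U = Σ kqᵢqⱼ/rᵢⱼ over all pairs.
Pair separations: r₁₂ = 1.66 m, r₁₃ = 0.192 m, r₁₄ = 0.310 m, r₂₃ = 1.85 m, r₂₄ = 1.97 m, r₃₄ = 0.118 m.
Summing all 6 pair terms gives U = 0.335 J.

0.335 J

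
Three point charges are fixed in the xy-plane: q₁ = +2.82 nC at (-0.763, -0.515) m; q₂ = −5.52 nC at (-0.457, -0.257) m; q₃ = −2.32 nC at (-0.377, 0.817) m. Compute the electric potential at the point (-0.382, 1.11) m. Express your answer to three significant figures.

Electric potential is a scalar, so the contributions from each charge add algebraically: V = Σ kqᵢ/rᵢ.
Distances from the field point to each charge: r₁ = 1.67 m, r₂ = 1.37 m, r₃ = 0.293 m.
V = k[(2.82×10⁻⁹)/(1.67) + (-5.52×10⁻⁹)/(1.37) + (-2.32×10⁻⁹)/(0.293)] = -92.2 V.

-92.2 V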